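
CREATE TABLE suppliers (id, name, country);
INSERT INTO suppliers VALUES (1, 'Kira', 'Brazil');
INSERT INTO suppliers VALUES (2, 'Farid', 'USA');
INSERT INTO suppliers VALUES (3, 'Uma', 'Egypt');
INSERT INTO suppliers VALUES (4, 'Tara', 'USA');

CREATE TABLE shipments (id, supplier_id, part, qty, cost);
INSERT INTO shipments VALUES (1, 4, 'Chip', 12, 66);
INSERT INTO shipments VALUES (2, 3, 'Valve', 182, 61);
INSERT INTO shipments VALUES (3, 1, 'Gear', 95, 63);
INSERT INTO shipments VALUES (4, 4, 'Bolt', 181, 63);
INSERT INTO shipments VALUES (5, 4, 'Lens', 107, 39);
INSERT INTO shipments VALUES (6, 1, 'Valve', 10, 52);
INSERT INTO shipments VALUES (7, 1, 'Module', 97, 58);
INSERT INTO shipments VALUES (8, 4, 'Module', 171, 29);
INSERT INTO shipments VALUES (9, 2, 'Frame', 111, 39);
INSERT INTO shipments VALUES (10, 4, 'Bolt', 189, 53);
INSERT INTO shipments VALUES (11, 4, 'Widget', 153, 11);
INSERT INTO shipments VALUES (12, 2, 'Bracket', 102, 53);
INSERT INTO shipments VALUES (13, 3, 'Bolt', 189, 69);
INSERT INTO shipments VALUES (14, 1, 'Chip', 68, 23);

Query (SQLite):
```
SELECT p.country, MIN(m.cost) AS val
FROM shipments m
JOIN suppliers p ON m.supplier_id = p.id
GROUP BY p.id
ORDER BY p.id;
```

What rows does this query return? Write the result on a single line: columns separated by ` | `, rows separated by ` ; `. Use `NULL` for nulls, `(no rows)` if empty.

Brazil | 23 ; USA | 39 ; Egypt | 61 ; USA | 11

Join each shipments row to its suppliers via supplier_id.
Group joined rows by suppliers.id; compute MIN(m.cost) per group.
  1: ids {3, 6, 7, 14} → MIN(m.cost)=23
  2: ids {9, 12} → MIN(m.cost)=39
  3: ids {2, 13} → MIN(m.cost)=61
  4: ids {1, 4, 5, 8, 10, 11} → MIN(m.cost)=11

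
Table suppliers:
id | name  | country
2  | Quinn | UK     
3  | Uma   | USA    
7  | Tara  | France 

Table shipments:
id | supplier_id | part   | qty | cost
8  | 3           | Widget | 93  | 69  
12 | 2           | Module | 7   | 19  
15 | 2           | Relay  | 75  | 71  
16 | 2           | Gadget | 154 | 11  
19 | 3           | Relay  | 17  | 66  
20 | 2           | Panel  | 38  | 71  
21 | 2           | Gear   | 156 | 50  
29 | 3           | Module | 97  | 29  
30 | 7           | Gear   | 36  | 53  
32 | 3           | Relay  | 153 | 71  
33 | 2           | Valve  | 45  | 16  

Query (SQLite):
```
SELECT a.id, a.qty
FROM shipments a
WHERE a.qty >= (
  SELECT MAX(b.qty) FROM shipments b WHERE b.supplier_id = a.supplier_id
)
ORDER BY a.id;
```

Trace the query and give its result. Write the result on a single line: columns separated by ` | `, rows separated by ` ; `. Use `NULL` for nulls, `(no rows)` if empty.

21 | 156 ; 30 | 36 ; 32 | 153

For each shipments row a, compute MAX(qty) over rows sharing a.supplier_id.
Keep row a if a.qty >= that per-group MAX.
  supplier_id=2: MAX(qty) = 156
  supplier_id=3: MAX(qty) = 153
  supplier_id=7: MAX(qty) = 36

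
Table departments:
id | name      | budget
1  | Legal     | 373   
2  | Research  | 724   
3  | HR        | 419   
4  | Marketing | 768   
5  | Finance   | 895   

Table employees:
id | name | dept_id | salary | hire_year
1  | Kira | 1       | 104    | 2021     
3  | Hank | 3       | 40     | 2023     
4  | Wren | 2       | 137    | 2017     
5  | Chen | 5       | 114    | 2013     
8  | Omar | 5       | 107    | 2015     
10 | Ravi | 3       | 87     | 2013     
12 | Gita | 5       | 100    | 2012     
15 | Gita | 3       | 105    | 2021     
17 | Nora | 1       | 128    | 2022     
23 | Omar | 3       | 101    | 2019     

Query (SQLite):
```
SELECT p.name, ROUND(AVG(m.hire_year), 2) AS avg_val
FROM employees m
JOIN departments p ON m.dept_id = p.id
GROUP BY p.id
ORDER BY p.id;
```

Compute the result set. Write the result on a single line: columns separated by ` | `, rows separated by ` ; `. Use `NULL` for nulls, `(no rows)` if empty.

Legal | 2021.5 ; Research | 2017 ; HR | 2019 ; Finance | 2013.33

Join each employees row to its departments via dept_id.
Group joined rows by departments.id; compute ROUND(AVG(m.hire_year), 2) per group.
  1: ids {1, 17} → ROUND(AVG(m.hire_year), 2)=2021.5
  2: ids {4} → ROUND(AVG(m.hire_year), 2)=2017
  3: ids {3, 10, 15, 23} → ROUND(AVG(m.hire_year), 2)=2019
  5: ids {5, 8, 12} → ROUND(AVG(m.hire_year), 2)=2013.33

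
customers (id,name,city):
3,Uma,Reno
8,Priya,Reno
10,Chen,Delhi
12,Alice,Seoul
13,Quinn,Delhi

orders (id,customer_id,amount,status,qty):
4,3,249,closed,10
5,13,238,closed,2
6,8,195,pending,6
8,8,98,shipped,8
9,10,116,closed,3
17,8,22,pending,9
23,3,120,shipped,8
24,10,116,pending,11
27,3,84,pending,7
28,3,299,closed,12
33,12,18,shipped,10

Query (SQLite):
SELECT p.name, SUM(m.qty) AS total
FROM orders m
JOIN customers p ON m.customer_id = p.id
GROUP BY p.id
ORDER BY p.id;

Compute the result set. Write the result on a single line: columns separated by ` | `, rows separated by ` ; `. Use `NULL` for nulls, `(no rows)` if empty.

Uma | 37 ; Priya | 23 ; Chen | 14 ; Alice | 10 ; Quinn | 2

Join each orders row to its customers via customer_id.
Group joined rows by customers.id; compute SUM(m.qty) per group.
  3: ids {4, 23, 27, 28} → SUM(m.qty)=37
  8: ids {6, 8, 17} → SUM(m.qty)=23
  10: ids {9, 24} → SUM(m.qty)=14
  12: ids {33} → SUM(m.qty)=10
  13: ids {5} → SUM(m.qty)=2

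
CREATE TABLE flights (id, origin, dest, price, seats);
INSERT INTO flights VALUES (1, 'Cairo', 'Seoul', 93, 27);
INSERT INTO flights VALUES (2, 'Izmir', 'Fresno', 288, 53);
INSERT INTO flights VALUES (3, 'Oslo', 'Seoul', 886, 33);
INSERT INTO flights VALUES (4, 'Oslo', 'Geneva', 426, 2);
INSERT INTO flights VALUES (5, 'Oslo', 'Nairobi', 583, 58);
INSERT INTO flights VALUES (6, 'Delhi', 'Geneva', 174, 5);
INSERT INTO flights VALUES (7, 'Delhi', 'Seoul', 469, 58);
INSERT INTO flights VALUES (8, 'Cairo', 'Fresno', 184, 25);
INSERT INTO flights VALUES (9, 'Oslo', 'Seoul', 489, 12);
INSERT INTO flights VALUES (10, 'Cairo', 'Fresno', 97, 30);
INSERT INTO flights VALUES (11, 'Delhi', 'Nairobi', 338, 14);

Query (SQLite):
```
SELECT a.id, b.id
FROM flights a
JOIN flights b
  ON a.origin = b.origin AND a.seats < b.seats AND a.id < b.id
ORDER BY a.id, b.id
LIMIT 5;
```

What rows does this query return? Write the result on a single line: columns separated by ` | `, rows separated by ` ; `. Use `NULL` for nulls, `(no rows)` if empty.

Pairs (a,b) with same origin, a.seats < b.seats, a.id < b.id.
origin groups: Cairo:{1,8,10} Delhi:{6,7,11} Izmir:{2} Oslo:{3,4,5,9}
Ordered by (a.id, b.id); first 5.

1 | 10 ; 3 | 5 ; 4 | 5 ; 4 | 9 ; 6 | 7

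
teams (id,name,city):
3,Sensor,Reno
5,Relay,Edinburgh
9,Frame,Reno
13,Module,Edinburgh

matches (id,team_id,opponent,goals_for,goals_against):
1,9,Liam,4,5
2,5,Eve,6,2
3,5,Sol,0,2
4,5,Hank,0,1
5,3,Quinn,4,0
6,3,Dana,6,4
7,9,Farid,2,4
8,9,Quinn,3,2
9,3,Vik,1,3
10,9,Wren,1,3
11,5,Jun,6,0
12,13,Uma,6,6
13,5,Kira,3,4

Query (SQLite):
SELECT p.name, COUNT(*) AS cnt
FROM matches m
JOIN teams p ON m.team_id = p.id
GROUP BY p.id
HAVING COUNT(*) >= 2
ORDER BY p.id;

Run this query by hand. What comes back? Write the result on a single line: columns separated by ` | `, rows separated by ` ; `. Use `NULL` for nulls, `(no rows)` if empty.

Sensor | 3 ; Relay | 5 ; Frame | 4

Join each matches row to its teams via team_id.
Group joined rows by teams.id; compute COUNT(*) per group.
HAVING: keep groups with count ≥ 2.
  3: ids {5, 6, 9} → COUNT(*)=3
  5: ids {2, 3, 4, 11, 13} → COUNT(*)=5
  9: ids {1, 7, 8, 10} → COUNT(*)=4
  13: ids {12} → COUNT(*)=1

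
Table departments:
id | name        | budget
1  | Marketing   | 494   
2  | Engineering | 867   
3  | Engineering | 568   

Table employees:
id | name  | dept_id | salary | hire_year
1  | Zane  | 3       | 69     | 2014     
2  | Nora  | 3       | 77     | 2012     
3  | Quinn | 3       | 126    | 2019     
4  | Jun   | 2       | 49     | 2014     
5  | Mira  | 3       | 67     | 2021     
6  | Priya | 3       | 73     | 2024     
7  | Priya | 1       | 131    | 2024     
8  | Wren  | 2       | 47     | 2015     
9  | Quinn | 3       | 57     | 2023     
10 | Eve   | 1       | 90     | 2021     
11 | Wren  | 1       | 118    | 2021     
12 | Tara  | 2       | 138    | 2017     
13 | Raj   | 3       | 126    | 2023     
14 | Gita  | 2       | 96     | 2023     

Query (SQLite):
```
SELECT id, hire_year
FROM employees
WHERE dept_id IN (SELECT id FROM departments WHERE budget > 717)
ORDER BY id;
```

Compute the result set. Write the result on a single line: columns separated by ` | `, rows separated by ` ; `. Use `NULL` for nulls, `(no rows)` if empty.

4 | 2014 ; 8 | 2015 ; 12 | 2017 ; 14 | 2023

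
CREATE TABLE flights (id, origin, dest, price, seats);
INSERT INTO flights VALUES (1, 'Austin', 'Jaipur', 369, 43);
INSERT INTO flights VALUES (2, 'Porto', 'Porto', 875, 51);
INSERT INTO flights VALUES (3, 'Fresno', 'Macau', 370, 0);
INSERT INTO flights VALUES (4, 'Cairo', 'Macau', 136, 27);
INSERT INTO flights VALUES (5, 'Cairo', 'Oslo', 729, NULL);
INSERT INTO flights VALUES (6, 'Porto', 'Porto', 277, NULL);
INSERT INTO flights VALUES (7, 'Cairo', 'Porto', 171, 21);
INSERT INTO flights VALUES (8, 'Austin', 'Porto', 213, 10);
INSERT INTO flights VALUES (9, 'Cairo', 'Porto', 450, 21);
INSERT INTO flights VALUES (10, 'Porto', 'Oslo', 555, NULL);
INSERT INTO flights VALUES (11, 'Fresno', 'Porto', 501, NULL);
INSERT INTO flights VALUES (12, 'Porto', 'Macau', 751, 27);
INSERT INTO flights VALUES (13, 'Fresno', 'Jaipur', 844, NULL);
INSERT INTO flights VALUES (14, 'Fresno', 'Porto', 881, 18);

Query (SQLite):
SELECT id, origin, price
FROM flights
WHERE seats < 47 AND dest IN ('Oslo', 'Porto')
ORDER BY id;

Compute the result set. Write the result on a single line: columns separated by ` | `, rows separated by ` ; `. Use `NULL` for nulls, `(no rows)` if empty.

7 | Cairo | 171 ; 8 | Austin | 213 ; 9 | Cairo | 450 ; 14 | Fresno | 881

seats < 47: ids {1, 3, 4, 7, 8, 9, 12, 14}
dest IN ('Oslo', 'Porto'): ids {2, 5, 6, 7, 8, 9, 10, 11, 14}
Combine with AND.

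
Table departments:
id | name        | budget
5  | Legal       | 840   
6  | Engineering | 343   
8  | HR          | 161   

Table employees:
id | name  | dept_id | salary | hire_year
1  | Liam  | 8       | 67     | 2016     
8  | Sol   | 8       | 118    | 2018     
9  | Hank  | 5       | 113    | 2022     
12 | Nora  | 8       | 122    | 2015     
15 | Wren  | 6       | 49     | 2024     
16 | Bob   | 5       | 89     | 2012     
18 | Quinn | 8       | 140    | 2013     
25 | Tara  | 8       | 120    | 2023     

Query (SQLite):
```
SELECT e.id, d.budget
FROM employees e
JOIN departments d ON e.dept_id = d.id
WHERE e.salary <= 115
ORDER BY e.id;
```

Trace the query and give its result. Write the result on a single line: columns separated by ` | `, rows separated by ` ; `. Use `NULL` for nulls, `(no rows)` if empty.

Each employees row matches the departments row where dept_id = departments.id.
Then keep rows with e.salary <= 115.

1 | 161 ; 9 | 840 ; 15 | 343 ; 16 | 840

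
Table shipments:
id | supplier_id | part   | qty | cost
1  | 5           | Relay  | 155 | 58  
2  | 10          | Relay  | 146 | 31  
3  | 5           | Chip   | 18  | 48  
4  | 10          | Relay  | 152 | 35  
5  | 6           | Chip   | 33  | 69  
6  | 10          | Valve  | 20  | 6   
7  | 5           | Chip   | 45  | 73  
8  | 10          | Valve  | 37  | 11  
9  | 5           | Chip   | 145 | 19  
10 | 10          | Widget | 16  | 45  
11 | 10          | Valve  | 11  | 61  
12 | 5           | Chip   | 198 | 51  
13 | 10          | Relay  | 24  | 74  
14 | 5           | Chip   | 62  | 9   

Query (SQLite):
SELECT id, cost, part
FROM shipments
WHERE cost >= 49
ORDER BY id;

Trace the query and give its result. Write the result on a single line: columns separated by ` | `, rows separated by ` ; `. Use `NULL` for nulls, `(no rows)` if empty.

cost >= 49: ids {1, 5, 7, 11, 12, 13}

1 | 58 | Relay ; 5 | 69 | Chip ; 7 | 73 | Chip ; 11 | 61 | Valve ; 12 | 51 | Chip ; 13 | 74 | Relay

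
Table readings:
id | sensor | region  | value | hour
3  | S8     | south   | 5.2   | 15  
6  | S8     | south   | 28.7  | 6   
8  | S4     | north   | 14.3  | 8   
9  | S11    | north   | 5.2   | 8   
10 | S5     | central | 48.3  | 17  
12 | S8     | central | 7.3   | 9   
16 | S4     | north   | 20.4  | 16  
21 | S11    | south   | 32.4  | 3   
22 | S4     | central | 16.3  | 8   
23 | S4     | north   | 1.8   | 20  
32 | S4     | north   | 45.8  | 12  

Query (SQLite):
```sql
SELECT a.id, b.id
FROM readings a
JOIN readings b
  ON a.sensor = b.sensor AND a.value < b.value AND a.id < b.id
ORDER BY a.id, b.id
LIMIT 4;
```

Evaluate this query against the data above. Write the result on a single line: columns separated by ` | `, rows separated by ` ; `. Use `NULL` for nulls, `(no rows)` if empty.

3 | 6 ; 3 | 12 ; 8 | 16 ; 8 | 22

Pairs (a,b) with same sensor, a.value < b.value, a.id < b.id.
sensor groups: S11:{9,21} S4:{8,16,22,23,32} S5:{10} S8:{3,6,12}
Ordered by (a.id, b.id); first 4.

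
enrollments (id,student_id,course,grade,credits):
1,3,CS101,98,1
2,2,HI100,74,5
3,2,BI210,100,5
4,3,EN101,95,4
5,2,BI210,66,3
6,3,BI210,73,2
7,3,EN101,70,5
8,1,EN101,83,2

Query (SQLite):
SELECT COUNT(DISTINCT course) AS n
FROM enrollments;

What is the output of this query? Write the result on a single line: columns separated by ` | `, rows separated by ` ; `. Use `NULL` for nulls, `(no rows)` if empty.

Count distinct non-NULL course values.

4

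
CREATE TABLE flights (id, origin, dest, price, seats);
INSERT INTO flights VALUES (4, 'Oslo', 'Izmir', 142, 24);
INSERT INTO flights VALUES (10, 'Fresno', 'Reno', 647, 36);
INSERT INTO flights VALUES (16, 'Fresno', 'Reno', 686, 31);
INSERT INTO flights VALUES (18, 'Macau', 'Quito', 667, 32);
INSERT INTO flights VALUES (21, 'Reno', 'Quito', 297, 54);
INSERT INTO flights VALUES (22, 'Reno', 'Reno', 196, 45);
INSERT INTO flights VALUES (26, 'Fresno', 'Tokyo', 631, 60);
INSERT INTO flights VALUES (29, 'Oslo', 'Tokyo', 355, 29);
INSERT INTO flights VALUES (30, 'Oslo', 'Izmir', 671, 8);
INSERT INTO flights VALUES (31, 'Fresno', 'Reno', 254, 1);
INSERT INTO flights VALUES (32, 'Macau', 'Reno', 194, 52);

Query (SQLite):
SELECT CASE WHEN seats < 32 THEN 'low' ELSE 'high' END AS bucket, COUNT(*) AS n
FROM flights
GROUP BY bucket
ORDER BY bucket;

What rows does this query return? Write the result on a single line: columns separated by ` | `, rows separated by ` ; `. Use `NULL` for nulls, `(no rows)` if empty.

high | 6 ; low | 5

Bucket rows by seats < 32 → 'low' else 'high'; count each bucket.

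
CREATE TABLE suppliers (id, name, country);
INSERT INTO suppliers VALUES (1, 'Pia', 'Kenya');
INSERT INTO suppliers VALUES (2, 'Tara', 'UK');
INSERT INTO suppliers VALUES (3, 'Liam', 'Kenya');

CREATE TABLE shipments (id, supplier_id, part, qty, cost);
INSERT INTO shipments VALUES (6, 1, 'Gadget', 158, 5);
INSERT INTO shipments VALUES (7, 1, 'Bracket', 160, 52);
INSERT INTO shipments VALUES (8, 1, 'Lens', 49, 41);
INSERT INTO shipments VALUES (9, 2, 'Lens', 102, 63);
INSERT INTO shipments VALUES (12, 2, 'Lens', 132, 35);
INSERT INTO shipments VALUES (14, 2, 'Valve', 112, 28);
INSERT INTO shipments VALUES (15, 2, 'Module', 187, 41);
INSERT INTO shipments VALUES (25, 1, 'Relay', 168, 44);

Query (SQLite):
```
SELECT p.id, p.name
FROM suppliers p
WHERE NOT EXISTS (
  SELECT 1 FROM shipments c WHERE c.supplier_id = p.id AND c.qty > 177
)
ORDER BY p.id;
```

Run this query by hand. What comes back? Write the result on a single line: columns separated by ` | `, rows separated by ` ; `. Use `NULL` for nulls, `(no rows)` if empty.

For each suppliers row, check whether any shipments with matching supplier_id has qty > 177.
Keep rows where that is false.

1 | Pia ; 3 | Liam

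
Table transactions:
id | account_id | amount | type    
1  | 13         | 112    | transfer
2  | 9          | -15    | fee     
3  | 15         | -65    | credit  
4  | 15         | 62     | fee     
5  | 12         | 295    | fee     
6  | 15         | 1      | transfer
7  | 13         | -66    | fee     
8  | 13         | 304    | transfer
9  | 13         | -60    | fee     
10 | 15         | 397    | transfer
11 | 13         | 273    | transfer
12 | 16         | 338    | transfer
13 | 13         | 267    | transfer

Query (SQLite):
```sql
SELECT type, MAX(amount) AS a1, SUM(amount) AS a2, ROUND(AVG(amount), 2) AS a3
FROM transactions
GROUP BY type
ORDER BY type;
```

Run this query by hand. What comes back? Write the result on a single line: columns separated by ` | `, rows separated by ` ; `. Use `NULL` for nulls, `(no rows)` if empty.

credit | -65 | -65 | -65 ; fee | 295 | 216 | 43.2 ; transfer | 397 | 1692 | 241.71

Group transactions by type.
Per group compute: MAX(amount), SUM(amount), ROUND(AVG(amount), 2).
  credit: ids {3} → MAX(amount)=-65, SUM(amount)=-65, ROUND(AVG(amount), 2)=-65
  fee: ids {2, 4, 5, 7, 9} → MAX(amount)=295, SUM(amount)=216, ROUND(AVG(amount), 2)=43.2
  transfer: ids {1, 6, 8, 10, 11, 12, 13} → MAX(amount)=397, SUM(amount)=1692, ROUND(AVG(amount), 2)=241.71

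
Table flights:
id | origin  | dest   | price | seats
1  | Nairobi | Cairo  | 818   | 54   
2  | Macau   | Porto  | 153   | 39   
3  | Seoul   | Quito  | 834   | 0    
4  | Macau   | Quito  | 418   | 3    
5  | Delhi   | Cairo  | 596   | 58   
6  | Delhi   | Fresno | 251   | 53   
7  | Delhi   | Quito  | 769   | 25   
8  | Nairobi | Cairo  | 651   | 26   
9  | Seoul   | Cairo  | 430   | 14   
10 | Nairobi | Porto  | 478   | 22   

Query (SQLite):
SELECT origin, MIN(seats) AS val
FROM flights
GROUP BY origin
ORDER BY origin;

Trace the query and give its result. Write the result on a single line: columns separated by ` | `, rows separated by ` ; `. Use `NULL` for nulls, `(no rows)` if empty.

Partition flights by origin; compute MIN(seats) within each group.
  Delhi: ids {5, 6, 7} → MIN(seats)=25
  Macau: ids {2, 4} → MIN(seats)=3
  Nairobi: ids {1, 8, 10} → MIN(seats)=22
  Seoul: ids {3, 9} → MIN(seats)=0

Delhi | 25 ; Macau | 3 ; Nairobi | 22 ; Seoul | 0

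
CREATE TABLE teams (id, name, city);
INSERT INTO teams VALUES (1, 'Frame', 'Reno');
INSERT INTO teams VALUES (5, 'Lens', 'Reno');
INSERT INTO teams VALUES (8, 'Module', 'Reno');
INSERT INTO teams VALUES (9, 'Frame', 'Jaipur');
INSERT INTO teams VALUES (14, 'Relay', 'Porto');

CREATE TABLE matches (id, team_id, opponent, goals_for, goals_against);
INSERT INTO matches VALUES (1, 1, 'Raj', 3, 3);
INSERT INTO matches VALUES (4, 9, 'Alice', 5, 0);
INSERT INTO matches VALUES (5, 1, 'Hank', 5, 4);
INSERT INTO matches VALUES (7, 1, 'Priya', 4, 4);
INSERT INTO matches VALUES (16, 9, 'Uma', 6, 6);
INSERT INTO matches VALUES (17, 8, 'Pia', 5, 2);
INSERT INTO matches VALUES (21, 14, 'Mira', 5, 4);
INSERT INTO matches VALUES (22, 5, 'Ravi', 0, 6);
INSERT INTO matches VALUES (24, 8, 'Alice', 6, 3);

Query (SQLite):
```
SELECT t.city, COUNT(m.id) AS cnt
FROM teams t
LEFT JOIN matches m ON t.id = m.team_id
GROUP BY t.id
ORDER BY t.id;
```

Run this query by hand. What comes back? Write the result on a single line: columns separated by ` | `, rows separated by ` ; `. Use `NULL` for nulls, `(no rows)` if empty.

LEFT JOIN keeps every teams row; unmatched ones get NULL for matches columns.
Group by teams.id and compute COUNT(m.id). COUNT(col) of an all-NULL group is 0.
  1: ids {1, 5, 7} → COUNT(m.id)=3
  5: ids {22} → COUNT(m.id)=1
  8: ids {17, 24} → COUNT(m.id)=2
  9: ids {4, 16} → COUNT(m.id)=2
  14: ids {21} → COUNT(m.id)=1

Reno | 3 ; Reno | 1 ; Reno | 2 ; Jaipur | 2 ; Porto | 1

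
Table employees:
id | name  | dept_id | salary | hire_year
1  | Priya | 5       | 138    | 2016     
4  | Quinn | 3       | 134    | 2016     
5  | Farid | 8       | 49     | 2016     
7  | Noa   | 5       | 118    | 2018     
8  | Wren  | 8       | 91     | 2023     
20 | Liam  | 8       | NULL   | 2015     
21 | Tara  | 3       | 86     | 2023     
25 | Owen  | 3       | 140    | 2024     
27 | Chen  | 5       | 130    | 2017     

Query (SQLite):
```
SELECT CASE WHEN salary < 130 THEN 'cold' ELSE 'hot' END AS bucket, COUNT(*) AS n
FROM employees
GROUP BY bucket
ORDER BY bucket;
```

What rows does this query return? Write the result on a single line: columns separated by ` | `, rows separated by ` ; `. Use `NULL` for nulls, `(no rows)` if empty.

cold | 4 ; hot | 5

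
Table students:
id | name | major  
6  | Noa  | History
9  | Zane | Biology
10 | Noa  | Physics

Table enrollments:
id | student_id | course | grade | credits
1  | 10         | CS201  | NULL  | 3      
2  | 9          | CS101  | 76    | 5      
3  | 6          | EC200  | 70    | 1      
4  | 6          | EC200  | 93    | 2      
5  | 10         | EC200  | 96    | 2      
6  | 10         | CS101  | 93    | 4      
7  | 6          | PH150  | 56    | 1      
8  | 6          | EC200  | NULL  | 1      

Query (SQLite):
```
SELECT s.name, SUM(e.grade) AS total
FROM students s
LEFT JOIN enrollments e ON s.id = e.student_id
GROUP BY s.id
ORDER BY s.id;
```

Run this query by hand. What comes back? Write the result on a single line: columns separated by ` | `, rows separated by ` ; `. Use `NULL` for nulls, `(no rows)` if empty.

LEFT JOIN keeps every students row; unmatched ones get NULL for enrollments columns.
Group by students.id and compute SUM(e.grade). SUM over an all-NULL group is NULL.
  6: ids {3, 4, 7, 8} → SUM(e.grade)=219
  9: ids {2} → SUM(e.grade)=76
  10: ids {1, 5, 6} → SUM(e.grade)=189

Noa | 219 ; Zane | 76 ; Noa | 189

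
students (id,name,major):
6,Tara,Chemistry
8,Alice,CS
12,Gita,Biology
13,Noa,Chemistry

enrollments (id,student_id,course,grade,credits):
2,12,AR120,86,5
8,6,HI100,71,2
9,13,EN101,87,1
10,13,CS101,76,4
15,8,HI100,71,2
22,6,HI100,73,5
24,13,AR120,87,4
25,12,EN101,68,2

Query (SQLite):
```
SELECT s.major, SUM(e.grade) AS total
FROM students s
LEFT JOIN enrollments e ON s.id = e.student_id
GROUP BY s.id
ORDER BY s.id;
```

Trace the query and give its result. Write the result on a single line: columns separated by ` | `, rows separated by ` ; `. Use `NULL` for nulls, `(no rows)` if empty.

Chemistry | 144 ; CS | 71 ; Biology | 154 ; Chemistry | 250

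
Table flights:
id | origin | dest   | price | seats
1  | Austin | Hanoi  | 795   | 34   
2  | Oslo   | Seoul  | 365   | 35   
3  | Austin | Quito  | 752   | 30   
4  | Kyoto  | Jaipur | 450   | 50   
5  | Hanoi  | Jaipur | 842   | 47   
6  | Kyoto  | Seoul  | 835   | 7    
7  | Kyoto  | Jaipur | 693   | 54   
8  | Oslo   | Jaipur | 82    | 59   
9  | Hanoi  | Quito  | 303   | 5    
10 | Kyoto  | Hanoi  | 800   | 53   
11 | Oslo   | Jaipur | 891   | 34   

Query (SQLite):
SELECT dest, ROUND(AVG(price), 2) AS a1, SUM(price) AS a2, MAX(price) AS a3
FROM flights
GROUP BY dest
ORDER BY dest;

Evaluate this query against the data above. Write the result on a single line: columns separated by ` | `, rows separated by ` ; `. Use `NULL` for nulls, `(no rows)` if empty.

Group flights by dest.
Per group compute: ROUND(AVG(price), 2), SUM(price), MAX(price).
  Hanoi: ids {1, 10} → ROUND(AVG(price), 2)=797.5, SUM(price)=1595, MAX(price)=800
  Jaipur: ids {4, 5, 7, 8, 11} → ROUND(AVG(price), 2)=591.6, SUM(price)=2958, MAX(price)=891
  Quito: ids {3, 9} → ROUND(AVG(price), 2)=527.5, SUM(price)=1055, MAX(price)=752
  Seoul: ids {2, 6} → ROUND(AVG(price), 2)=600, SUM(price)=1200, MAX(price)=835

Hanoi | 797.5 | 1595 | 800 ; Jaipur | 591.6 | 2958 | 891 ; Quito | 527.5 | 1055 | 752 ; Seoul | 600 | 1200 | 835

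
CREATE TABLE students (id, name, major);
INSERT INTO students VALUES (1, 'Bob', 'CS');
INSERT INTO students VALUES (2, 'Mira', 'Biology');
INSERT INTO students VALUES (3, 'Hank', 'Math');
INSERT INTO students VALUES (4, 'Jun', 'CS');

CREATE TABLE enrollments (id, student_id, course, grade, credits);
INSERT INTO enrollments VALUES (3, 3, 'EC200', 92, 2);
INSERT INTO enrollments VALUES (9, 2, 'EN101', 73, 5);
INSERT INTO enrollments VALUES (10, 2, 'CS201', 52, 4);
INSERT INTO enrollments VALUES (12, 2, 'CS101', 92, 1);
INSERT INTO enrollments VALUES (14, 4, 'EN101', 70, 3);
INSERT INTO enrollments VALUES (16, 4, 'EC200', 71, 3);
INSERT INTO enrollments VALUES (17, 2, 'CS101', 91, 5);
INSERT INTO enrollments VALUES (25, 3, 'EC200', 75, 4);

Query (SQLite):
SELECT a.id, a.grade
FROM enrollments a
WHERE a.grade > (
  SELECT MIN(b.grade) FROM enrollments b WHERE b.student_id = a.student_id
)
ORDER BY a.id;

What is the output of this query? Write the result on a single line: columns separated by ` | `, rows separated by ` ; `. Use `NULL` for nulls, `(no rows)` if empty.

3 | 92 ; 9 | 73 ; 12 | 92 ; 16 | 71 ; 17 | 91

For each enrollments row a, compute MIN(grade) over rows sharing a.student_id.
Keep row a if a.grade > that per-group MIN.
  student_id=2: MIN(grade) = 52
  student_id=3: MIN(grade) = 75
  student_id=4: MIN(grade) = 70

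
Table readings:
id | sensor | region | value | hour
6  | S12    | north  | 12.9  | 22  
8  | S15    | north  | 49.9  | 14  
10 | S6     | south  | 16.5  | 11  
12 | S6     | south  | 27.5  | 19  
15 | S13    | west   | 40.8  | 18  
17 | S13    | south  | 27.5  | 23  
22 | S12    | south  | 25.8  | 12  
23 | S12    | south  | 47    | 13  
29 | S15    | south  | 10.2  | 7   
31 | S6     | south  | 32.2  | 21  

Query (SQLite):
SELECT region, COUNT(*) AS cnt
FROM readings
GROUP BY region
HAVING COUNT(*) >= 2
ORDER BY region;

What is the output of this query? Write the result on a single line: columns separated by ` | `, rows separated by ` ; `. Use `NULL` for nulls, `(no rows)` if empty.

north | 2 ; south | 7

Partition readings by region; compute COUNT(*) within each group.
HAVING: keep groups with count ≥ 2.
  north: ids {6, 8} → COUNT(*)=2
  south: ids {10, 12, 17, 22, 23, 29, 31} → COUNT(*)=7
  west: ids {15} → COUNT(*)=1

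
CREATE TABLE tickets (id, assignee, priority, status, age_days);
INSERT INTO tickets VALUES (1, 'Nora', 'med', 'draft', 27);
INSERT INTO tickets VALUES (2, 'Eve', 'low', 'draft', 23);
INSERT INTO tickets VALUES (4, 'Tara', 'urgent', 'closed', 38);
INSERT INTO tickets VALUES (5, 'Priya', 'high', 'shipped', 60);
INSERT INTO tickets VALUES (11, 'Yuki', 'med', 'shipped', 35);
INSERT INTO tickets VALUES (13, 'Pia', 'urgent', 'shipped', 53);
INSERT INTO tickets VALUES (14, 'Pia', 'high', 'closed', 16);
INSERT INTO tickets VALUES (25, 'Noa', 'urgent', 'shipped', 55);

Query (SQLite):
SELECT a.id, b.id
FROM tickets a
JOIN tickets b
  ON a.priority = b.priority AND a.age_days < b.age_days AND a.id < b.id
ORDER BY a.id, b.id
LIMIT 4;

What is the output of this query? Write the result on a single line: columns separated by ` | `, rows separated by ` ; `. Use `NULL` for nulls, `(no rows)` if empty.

Pairs (a,b) with same priority, a.age_days < b.age_days, a.id < b.id.
priority groups: high:{5,14} low:{2} med:{1,11} urgent:{4,13,25}
Ordered by (a.id, b.id); first 4.

1 | 11 ; 4 | 13 ; 4 | 25 ; 13 | 25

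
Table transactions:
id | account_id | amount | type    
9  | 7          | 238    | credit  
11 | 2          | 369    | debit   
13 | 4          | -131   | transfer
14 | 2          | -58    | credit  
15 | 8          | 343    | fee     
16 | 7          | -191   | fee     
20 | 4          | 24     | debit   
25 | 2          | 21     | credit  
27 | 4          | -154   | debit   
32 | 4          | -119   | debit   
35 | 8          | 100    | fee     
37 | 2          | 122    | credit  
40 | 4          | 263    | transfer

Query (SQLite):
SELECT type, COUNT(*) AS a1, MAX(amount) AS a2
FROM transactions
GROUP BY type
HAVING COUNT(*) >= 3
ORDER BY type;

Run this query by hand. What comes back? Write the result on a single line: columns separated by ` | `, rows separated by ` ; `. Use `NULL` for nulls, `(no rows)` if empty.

credit | 4 | 238 ; debit | 4 | 369 ; fee | 3 | 343

Group transactions by type.
Per group compute: COUNT(*), MAX(amount).
HAVING: drop groups with fewer than 3 rows.
  credit: ids {9, 14, 25, 37} → COUNT(*)=4, MAX(amount)=238
  debit: ids {11, 20, 27, 32} → COUNT(*)=4, MAX(amount)=369
  fee: ids {15, 16, 35} → COUNT(*)=3, MAX(amount)=343
  transfer: ids {13, 40} → COUNT(*)=2, MAX(amount)=263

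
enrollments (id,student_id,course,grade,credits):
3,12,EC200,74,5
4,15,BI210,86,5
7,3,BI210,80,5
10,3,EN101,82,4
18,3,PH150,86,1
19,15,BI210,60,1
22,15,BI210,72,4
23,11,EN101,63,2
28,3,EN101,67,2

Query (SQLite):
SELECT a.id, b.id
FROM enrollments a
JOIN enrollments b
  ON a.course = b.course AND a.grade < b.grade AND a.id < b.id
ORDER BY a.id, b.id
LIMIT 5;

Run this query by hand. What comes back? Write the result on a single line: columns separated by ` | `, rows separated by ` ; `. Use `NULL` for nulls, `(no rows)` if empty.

Pairs (a,b) with same course, a.grade < b.grade, a.id < b.id.
course groups: BI210:{4,7,19,22} EC200:{3} EN101:{10,23,28} PH150:{18}
Ordered by (a.id, b.id); first 5.

19 | 22 ; 23 | 28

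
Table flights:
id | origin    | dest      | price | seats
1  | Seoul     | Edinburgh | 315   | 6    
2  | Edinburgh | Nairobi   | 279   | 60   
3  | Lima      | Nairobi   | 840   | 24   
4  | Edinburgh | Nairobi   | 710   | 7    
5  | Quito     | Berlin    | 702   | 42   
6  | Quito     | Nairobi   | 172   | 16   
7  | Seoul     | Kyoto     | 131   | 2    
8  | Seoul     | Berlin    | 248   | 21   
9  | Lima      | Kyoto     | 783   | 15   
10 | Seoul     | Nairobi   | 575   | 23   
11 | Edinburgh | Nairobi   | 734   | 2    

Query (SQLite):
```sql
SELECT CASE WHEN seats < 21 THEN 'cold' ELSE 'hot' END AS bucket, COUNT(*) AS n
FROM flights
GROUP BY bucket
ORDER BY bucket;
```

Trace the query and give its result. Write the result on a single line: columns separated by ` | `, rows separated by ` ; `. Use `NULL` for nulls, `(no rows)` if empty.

Bucket rows by seats < 21 → 'cold' else 'hot'; count each bucket.

cold | 6 ; hot | 5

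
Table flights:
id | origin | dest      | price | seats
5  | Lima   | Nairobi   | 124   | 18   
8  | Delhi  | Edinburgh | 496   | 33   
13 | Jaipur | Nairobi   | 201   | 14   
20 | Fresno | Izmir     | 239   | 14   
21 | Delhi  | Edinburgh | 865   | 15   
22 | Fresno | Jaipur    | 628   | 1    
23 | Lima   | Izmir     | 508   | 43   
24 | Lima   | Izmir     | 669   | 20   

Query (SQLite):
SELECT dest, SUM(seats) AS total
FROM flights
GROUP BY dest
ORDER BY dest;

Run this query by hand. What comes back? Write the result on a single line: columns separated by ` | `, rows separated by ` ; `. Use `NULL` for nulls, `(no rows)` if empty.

Edinburgh | 48 ; Izmir | 77 ; Jaipur | 1 ; Nairobi | 32

Partition flights by dest; compute SUM(seats) within each group.
  Edinburgh: ids {8, 21} → SUM(seats)=48
  Izmir: ids {20, 23, 24} → SUM(seats)=77
  Jaipur: ids {22} → SUM(seats)=1
  Nairobi: ids {5, 13} → SUM(seats)=32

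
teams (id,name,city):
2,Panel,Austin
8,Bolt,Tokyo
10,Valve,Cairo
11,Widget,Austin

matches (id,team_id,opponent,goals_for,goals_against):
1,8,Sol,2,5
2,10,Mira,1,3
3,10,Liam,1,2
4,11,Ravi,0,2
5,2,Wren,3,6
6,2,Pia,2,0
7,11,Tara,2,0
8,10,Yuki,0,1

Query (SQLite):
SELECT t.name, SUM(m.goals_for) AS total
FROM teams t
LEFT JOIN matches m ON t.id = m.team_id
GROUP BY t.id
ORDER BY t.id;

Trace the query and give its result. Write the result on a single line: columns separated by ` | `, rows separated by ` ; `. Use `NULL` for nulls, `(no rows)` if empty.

Panel | 5 ; Bolt | 2 ; Valve | 2 ; Widget | 2

LEFT JOIN keeps every teams row; unmatched ones get NULL for matches columns.
Group by teams.id and compute SUM(m.goals_for). SUM over an all-NULL group is NULL.
  2: ids {5, 6} → SUM(m.goals_for)=5
  8: ids {1} → SUM(m.goals_for)=2
  10: ids {2, 3, 8} → SUM(m.goals_for)=2
  11: ids {4, 7} → SUM(m.goals_for)=2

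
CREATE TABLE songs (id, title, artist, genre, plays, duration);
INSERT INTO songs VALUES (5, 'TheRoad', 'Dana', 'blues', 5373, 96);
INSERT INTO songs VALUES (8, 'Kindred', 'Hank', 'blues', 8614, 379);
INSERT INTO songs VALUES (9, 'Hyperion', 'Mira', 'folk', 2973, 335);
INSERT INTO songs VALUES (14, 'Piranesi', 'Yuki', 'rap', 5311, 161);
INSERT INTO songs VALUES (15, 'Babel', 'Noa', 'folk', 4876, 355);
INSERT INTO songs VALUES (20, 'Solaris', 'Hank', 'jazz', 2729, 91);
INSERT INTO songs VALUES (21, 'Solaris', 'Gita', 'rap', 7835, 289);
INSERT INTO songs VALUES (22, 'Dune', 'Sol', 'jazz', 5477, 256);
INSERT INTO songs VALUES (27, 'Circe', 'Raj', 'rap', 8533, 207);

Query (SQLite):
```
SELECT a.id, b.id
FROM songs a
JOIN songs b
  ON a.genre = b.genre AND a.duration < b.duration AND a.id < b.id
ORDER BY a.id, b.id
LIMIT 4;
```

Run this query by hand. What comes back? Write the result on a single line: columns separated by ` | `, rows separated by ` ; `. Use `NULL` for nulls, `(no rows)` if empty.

5 | 8 ; 9 | 15 ; 14 | 21 ; 14 | 27

Pairs (a,b) with same genre, a.duration < b.duration, a.id < b.id.
genre groups: blues:{5,8} folk:{9,15} jazz:{20,22} rap:{14,21,27}
Ordered by (a.id, b.id); first 4.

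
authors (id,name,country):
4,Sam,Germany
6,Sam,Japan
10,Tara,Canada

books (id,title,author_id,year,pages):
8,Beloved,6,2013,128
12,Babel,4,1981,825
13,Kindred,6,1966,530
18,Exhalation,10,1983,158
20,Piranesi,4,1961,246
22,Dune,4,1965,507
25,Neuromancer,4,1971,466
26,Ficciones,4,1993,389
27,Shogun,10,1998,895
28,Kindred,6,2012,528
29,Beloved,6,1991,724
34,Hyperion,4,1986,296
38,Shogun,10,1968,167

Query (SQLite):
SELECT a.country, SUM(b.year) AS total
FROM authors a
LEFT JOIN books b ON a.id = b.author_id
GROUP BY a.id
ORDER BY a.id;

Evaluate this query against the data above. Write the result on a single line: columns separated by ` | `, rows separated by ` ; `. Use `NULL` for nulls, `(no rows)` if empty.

Germany | 11857 ; Japan | 7982 ; Canada | 5949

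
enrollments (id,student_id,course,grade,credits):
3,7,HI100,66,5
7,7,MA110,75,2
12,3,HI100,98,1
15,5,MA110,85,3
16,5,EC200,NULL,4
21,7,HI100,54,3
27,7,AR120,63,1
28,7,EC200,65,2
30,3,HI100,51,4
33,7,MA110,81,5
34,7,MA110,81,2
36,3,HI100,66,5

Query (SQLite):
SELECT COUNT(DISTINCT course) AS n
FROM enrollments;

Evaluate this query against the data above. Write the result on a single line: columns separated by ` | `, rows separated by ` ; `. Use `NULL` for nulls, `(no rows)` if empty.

4

Count distinct non-NULL course values.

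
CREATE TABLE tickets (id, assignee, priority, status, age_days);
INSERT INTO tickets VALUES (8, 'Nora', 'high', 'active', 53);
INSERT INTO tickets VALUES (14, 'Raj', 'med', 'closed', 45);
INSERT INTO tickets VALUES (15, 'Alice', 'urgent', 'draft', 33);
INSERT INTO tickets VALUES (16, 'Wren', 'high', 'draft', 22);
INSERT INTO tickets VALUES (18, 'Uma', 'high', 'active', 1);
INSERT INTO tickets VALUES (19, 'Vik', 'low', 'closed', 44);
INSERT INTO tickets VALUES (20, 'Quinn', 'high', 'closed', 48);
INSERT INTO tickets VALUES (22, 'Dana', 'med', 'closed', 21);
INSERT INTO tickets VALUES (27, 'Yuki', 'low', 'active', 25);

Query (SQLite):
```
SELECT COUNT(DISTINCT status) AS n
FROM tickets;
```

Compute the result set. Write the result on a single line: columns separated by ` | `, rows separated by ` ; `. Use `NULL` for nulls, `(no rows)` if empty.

3

Count distinct non-NULL status values.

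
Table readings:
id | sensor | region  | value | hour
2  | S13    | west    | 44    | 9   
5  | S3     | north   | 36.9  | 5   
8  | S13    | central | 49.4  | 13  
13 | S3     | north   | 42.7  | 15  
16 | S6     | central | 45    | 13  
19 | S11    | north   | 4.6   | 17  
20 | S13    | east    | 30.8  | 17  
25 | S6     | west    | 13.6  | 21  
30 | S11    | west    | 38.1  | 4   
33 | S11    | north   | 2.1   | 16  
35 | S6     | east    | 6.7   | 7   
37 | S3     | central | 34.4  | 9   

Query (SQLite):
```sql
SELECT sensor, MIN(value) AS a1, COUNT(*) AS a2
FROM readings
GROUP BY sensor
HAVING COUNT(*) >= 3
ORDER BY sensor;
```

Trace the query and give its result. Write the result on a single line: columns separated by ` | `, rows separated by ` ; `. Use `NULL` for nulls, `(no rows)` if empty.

Group readings by sensor.
Per group compute: MIN(value), COUNT(*).
HAVING: drop groups with fewer than 3 rows.
  S11: ids {19, 30, 33} → MIN(value)=2.1, COUNT(*)=3
  S13: ids {2, 8, 20} → MIN(value)=30.8, COUNT(*)=3
  S3: ids {5, 13, 37} → MIN(value)=34.4, COUNT(*)=3
  S6: ids {16, 25, 35} → MIN(value)=6.7, COUNT(*)=3

S11 | 2.1 | 3 ; S13 | 30.8 | 3 ; S3 | 34.4 | 3 ; S6 | 6.7 | 3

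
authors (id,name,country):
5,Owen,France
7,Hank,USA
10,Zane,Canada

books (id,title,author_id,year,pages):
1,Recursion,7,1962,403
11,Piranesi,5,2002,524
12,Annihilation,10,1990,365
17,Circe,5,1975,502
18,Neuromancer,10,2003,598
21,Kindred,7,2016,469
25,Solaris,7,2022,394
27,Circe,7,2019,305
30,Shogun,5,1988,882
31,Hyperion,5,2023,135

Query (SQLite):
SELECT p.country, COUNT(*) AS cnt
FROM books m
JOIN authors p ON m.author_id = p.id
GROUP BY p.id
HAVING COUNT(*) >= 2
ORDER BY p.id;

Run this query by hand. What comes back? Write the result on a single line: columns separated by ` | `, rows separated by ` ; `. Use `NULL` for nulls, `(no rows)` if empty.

Join each books row to its authors via author_id.
Group joined rows by authors.id; compute COUNT(*) per group.
HAVING: keep groups with count ≥ 2.
  5: ids {11, 17, 30, 31} → COUNT(*)=4
  7: ids {1, 21, 25, 27} → COUNT(*)=4
  10: ids {12, 18} → COUNT(*)=2

France | 4 ; USA | 4 ; Canada | 2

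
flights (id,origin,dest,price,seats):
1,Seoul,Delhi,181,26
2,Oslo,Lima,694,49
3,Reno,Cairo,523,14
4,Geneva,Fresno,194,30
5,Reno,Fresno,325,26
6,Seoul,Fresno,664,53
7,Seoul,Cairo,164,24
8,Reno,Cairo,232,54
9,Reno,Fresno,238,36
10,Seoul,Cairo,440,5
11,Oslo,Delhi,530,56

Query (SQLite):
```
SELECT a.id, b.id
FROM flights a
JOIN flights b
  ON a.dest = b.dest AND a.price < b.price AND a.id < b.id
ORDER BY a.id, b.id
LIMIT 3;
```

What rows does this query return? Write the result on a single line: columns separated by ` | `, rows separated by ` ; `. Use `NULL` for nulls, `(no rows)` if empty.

1 | 11 ; 4 | 5 ; 4 | 6

Pairs (a,b) with same dest, a.price < b.price, a.id < b.id.
dest groups: Cairo:{3,7,8,10} Delhi:{1,11} Fresno:{4,5,6,9} Lima:{2}
Ordered by (a.id, b.id); first 3.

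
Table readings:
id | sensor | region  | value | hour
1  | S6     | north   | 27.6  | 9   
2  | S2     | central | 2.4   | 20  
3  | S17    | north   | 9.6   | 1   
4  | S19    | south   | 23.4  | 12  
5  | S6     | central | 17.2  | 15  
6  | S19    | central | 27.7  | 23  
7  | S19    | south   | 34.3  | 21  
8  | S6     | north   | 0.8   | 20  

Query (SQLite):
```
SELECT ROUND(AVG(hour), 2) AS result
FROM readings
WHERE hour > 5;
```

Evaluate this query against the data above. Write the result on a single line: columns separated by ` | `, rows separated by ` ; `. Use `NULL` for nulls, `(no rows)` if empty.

17.14

Rows where hour > 5 → hour values: [9, 20, 12, 15, 23, 21, 20].
AVG = 120 / 7 (rounded to 2 dp).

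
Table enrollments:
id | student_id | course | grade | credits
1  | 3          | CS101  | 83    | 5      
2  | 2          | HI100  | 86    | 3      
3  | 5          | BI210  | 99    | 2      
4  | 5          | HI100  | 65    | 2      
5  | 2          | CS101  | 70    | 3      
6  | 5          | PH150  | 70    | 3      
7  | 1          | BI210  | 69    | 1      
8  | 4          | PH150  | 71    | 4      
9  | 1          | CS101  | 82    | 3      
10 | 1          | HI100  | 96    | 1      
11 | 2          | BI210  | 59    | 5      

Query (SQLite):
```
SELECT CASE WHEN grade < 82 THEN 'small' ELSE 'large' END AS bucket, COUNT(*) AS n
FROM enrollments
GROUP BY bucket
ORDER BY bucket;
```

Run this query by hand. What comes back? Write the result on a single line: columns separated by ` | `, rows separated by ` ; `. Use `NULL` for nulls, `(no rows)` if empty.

large | 5 ; small | 6

Bucket rows by grade < 82 → 'small' else 'large'; count each bucket.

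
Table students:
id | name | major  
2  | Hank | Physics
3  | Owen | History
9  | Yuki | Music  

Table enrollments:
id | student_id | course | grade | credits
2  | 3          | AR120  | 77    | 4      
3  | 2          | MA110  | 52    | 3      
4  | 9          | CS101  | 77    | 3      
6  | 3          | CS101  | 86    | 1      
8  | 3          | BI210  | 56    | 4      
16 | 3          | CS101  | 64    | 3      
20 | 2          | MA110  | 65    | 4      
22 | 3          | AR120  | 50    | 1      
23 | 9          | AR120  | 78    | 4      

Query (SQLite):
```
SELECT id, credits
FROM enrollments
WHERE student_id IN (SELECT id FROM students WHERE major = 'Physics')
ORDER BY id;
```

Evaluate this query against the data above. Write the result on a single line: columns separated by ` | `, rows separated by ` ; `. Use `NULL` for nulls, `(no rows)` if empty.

Inner query: students.id where major = 'Physics'.
Outer: keep enrollments rows whose student_id is in that set.
Inner query → {2}

3 | 3 ; 20 | 4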